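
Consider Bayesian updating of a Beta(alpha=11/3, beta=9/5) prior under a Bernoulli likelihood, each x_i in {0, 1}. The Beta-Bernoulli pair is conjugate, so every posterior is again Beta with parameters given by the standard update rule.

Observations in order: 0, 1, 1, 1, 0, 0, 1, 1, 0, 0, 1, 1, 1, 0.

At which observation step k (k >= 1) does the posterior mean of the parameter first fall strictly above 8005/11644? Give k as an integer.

k = 4

obs 1: x=0 → posterior Beta(11/3, 14/5)
obs 2: x=1 → posterior Beta(14/3, 14/5)
obs 3: x=1 → posterior Beta(17/3, 14/5)
obs 4: x=1 → posterior Beta(20/3, 14/5)
obs 5: x=0 → posterior Beta(20/3, 19/5)
obs 6: x=0 → posterior Beta(20/3, 24/5)
obs 7: x=1 → posterior Beta(23/3, 24/5)
obs 8: x=1 → posterior Beta(26/3, 24/5)
obs 9: x=0 → posterior Beta(26/3, 29/5)
obs 10: x=0 → posterior Beta(26/3, 34/5)
obs 11: x=1 → posterior Beta(29/3, 34/5)
obs 12: x=1 → posterior Beta(32/3, 34/5)
obs 13: x=1 → posterior Beta(35/3, 34/5)
obs 14: x=0 → posterior Beta(35/3, 39/5)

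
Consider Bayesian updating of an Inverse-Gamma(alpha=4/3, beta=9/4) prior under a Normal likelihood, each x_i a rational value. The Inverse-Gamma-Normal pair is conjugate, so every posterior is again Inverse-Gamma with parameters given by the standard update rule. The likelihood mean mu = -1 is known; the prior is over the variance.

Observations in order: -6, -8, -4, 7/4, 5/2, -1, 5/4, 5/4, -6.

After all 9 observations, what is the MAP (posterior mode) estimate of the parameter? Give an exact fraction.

obs 1: x=-6 → posterior Inverse-Gamma(11/6, 59/4)
obs 2: x=-8 → posterior Inverse-Gamma(7/3, 157/4)
obs 3: x=-4 → posterior Inverse-Gamma(17/6, 175/4)
obs 4: x=7/4 → posterior Inverse-Gamma(10/3, 1521/32)
obs 5: x=5/2 → posterior Inverse-Gamma(23/6, 1717/32)
obs 6: x=-1 → posterior Inverse-Gamma(13/3, 1717/32)
obs 7: x=5/4 → posterior Inverse-Gamma(29/6, 899/16)
obs 8: x=5/4 → posterior Inverse-Gamma(16/3, 1879/32)
obs 9: x=-6 → posterior Inverse-Gamma(35/6, 2279/32)

6837/656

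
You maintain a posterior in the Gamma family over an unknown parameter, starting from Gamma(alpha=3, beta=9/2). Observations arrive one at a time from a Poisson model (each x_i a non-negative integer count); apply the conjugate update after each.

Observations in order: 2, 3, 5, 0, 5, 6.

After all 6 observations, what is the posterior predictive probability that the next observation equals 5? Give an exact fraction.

obs 1: x=2 → posterior Gamma(5, 11/2)
obs 2: x=3 → posterior Gamma(8, 13/2)
obs 3: x=5 → posterior Gamma(13, 15/2)
obs 4: x=0 → posterior Gamma(13, 17/2)
obs 5: x=5 → posterior Gamma(18, 19/2)
obs 6: x=6 → posterior Gamma(24, 21/2)

170168119568587186187090595388030229760/3091058643093537522799545838540043339063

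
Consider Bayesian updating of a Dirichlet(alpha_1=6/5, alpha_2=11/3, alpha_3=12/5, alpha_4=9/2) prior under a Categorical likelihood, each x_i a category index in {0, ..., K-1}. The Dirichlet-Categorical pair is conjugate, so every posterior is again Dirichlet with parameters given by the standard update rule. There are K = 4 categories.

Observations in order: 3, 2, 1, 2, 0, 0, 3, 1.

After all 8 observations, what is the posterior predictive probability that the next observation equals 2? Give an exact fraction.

132/593

obs 1: x=3 → posterior Dirichlet(6/5, 11/3, 12/5, 11/2)
obs 2: x=2 → posterior Dirichlet(6/5, 11/3, 17/5, 11/2)
obs 3: x=1 → posterior Dirichlet(6/5, 14/3, 17/5, 11/2)
obs 4: x=2 → posterior Dirichlet(6/5, 14/3, 22/5, 11/2)
obs 5: x=0 → posterior Dirichlet(11/5, 14/3, 22/5, 11/2)
obs 6: x=0 → posterior Dirichlet(16/5, 14/3, 22/5, 11/2)
obs 7: x=3 → posterior Dirichlet(16/5, 14/3, 22/5, 13/2)
obs 8: x=1 → posterior Dirichlet(16/5, 17/3, 22/5, 13/2)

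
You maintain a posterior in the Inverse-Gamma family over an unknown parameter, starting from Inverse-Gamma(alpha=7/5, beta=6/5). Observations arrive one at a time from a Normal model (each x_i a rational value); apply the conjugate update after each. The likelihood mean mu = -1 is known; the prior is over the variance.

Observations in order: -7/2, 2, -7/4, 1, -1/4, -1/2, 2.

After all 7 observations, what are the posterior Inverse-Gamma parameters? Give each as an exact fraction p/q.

obs 1: x=-7/2 → posterior Inverse-Gamma(19/10, 173/40)
obs 2: x=2 → posterior Inverse-Gamma(12/5, 353/40)
obs 3: x=-7/4 → posterior Inverse-Gamma(29/10, 1457/160)
obs 4: x=1 → posterior Inverse-Gamma(17/5, 1777/160)
obs 5: x=-1/4 → posterior Inverse-Gamma(39/10, 911/80)
obs 6: x=-1/2 → posterior Inverse-Gamma(22/5, 921/80)
obs 7: x=2 → posterior Inverse-Gamma(49/10, 1281/80)

alpha=49/10, beta=1281/80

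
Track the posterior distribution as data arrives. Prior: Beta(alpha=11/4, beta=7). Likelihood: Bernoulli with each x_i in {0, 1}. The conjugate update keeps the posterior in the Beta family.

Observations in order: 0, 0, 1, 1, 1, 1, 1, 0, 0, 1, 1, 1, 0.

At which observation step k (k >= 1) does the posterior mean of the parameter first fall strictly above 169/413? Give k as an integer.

obs 1: x=0 → posterior Beta(11/4, 8)
obs 2: x=0 → posterior Beta(11/4, 9)
obs 3: x=1 → posterior Beta(15/4, 9)
obs 4: x=1 → posterior Beta(19/4, 9)
obs 5: x=1 → posterior Beta(23/4, 9)
obs 6: x=1 → posterior Beta(27/4, 9)
obs 7: x=1 → posterior Beta(31/4, 9)
obs 8: x=0 → posterior Beta(31/4, 10)
obs 9: x=0 → posterior Beta(31/4, 11)
obs 10: x=1 → posterior Beta(35/4, 11)
obs 11: x=1 → posterior Beta(39/4, 11)
obs 12: x=1 → posterior Beta(43/4, 11)
obs 13: x=0 → posterior Beta(43/4, 12)

k = 6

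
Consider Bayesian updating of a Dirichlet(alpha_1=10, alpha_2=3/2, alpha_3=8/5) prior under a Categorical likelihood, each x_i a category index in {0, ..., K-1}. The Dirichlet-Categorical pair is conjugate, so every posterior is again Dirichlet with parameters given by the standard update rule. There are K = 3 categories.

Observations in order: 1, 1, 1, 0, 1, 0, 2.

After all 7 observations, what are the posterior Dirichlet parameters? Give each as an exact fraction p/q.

alpha_1=12, alpha_2=11/2, alpha_3=13/5

obs 1: x=1 → posterior Dirichlet(10, 5/2, 8/5)
obs 2: x=1 → posterior Dirichlet(10, 7/2, 8/5)
obs 3: x=1 → posterior Dirichlet(10, 9/2, 8/5)
obs 4: x=0 → posterior Dirichlet(11, 9/2, 8/5)
obs 5: x=1 → posterior Dirichlet(11, 11/2, 8/5)
obs 6: x=0 → posterior Dirichlet(12, 11/2, 8/5)
obs 7: x=2 → posterior Dirichlet(12, 11/2, 13/5)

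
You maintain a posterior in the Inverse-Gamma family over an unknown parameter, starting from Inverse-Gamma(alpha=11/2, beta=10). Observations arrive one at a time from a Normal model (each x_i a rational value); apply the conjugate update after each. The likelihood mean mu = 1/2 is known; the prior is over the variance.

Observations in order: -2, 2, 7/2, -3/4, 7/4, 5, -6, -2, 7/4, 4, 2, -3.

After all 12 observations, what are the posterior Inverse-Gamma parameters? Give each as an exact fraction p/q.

alpha=23/2, beta=2203/32

obs 1: x=-2 → posterior Inverse-Gamma(6, 105/8)
obs 2: x=2 → posterior Inverse-Gamma(13/2, 57/4)
obs 3: x=7/2 → posterior Inverse-Gamma(7, 75/4)
obs 4: x=-3/4 → posterior Inverse-Gamma(15/2, 625/32)
obs 5: x=7/4 → posterior Inverse-Gamma(8, 325/16)
obs 6: x=5 → posterior Inverse-Gamma(17/2, 487/16)
obs 7: x=-6 → posterior Inverse-Gamma(9, 825/16)
obs 8: x=-2 → posterior Inverse-Gamma(19/2, 875/16)
obs 9: x=7/4 → posterior Inverse-Gamma(10, 1775/32)
obs 10: x=4 → posterior Inverse-Gamma(21/2, 1971/32)
obs 11: x=2 → posterior Inverse-Gamma(11, 2007/32)
obs 12: x=-3 → posterior Inverse-Gamma(23/2, 2203/32)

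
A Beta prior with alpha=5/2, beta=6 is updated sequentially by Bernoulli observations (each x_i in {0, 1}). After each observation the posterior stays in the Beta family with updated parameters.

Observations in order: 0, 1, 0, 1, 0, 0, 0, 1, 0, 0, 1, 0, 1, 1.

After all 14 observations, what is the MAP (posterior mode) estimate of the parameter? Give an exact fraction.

obs 1: x=0 → posterior Beta(5/2, 7)
obs 2: x=1 → posterior Beta(7/2, 7)
obs 3: x=0 → posterior Beta(7/2, 8)
obs 4: x=1 → posterior Beta(9/2, 8)
obs 5: x=0 → posterior Beta(9/2, 9)
obs 6: x=0 → posterior Beta(9/2, 10)
obs 7: x=0 → posterior Beta(9/2, 11)
obs 8: x=1 → posterior Beta(11/2, 11)
obs 9: x=0 → posterior Beta(11/2, 12)
obs 10: x=0 → posterior Beta(11/2, 13)
obs 11: x=1 → posterior Beta(13/2, 13)
obs 12: x=0 → posterior Beta(13/2, 14)
obs 13: x=1 → posterior Beta(15/2, 14)
obs 14: x=1 → posterior Beta(17/2, 14)

15/41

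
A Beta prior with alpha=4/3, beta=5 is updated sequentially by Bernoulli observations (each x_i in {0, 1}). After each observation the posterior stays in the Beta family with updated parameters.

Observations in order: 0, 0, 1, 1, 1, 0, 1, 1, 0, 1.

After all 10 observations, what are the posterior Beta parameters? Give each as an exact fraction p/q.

alpha=22/3, beta=9

obs 1: x=0 → posterior Beta(4/3, 6)
obs 2: x=0 → posterior Beta(4/3, 7)
obs 3: x=1 → posterior Beta(7/3, 7)
obs 4: x=1 → posterior Beta(10/3, 7)
obs 5: x=1 → posterior Beta(13/3, 7)
obs 6: x=0 → posterior Beta(13/3, 8)
obs 7: x=1 → posterior Beta(16/3, 8)
obs 8: x=1 → posterior Beta(19/3, 8)
obs 9: x=0 → posterior Beta(19/3, 9)
obs 10: x=1 → posterior Beta(22/3, 9)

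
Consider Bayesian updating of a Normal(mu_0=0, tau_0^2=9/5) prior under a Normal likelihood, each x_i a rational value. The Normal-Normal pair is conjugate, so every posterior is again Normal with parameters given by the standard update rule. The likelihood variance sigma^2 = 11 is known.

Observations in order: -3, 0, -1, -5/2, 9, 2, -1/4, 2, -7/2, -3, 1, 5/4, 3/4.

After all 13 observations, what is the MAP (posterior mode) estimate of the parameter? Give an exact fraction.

99/688

obs 1: x=-3 → posterior Normal(-27/64, 99/64)
obs 2: x=0 → posterior Normal(-27/73, 99/73)
obs 3: x=-1 → posterior Normal(-18/41, 99/82)
obs 4: x=-5/2 → posterior Normal(-9/14, 99/91)
obs 5: x=9 → posterior Normal(9/40, 99/100)
obs 6: x=2 → posterior Normal(81/218, 99/109)
obs 7: x=-1/4 → posterior Normal(153/472, 99/118)
obs 8: x=2 → posterior Normal(225/508, 99/127)
obs 9: x=-7/2 → posterior Normal(99/544, 99/136)
obs 10: x=-3 → posterior Normal(-9/580, 99/145)
obs 11: x=1 → posterior Normal(27/616, 9/14)
obs 12: x=5/4 → posterior Normal(18/163, 99/163)
obs 13: x=3/4 → posterior Normal(99/688, 99/172)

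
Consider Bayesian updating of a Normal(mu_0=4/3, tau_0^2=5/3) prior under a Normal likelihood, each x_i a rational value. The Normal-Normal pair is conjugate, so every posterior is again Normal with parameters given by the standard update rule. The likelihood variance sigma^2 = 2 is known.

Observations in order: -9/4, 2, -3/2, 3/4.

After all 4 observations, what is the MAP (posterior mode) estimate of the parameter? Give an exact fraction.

3/26

obs 1: x=-9/4 → posterior Normal(-13/44, 10/11)
obs 2: x=2 → posterior Normal(27/64, 5/8)
obs 3: x=-3/2 → posterior Normal(-1/28, 10/21)
obs 4: x=3/4 → posterior Normal(3/26, 5/13)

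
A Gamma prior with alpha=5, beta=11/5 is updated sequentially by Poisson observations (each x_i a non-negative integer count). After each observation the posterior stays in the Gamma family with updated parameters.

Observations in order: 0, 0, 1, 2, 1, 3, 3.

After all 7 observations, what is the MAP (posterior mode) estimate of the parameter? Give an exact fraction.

obs 1: x=0 → posterior Gamma(5, 16/5)
obs 2: x=0 → posterior Gamma(5, 21/5)
obs 3: x=1 → posterior Gamma(6, 26/5)
obs 4: x=2 → posterior Gamma(8, 31/5)
obs 5: x=1 → posterior Gamma(9, 36/5)
obs 6: x=3 → posterior Gamma(12, 41/5)
obs 7: x=3 → posterior Gamma(15, 46/5)

35/23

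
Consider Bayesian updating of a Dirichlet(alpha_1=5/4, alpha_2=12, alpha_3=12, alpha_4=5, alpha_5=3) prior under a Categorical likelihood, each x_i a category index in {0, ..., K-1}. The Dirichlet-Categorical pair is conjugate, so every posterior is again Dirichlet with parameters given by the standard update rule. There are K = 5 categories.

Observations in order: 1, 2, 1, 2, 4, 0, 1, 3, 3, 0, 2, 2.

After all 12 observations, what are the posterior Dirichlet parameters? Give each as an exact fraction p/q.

obs 1: x=1 → posterior Dirichlet(5/4, 13, 12, 5, 3)
obs 2: x=2 → posterior Dirichlet(5/4, 13, 13, 5, 3)
obs 3: x=1 → posterior Dirichlet(5/4, 14, 13, 5, 3)
obs 4: x=2 → posterior Dirichlet(5/4, 14, 14, 5, 3)
obs 5: x=4 → posterior Dirichlet(5/4, 14, 14, 5, 4)
obs 6: x=0 → posterior Dirichlet(9/4, 14, 14, 5, 4)
obs 7: x=1 → posterior Dirichlet(9/4, 15, 14, 5, 4)
obs 8: x=3 → posterior Dirichlet(9/4, 15, 14, 6, 4)
obs 9: x=3 → posterior Dirichlet(9/4, 15, 14, 7, 4)
obs 10: x=0 → posterior Dirichlet(13/4, 15, 14, 7, 4)
obs 11: x=2 → posterior Dirichlet(13/4, 15, 15, 7, 4)
obs 12: x=2 → posterior Dirichlet(13/4, 15, 16, 7, 4)

alpha_1=13/4, alpha_2=15, alpha_3=16, alpha_4=7, alpha_5=4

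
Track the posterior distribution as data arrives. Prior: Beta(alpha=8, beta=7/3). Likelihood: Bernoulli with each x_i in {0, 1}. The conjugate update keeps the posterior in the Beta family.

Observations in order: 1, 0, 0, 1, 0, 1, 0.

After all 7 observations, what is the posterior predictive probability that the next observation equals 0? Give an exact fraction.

obs 1: x=1 → posterior Beta(9, 7/3)
obs 2: x=0 → posterior Beta(9, 10/3)
obs 3: x=0 → posterior Beta(9, 13/3)
obs 4: x=1 → posterior Beta(10, 13/3)
obs 5: x=0 → posterior Beta(10, 16/3)
obs 6: x=1 → posterior Beta(11, 16/3)
obs 7: x=0 → posterior Beta(11, 19/3)

19/52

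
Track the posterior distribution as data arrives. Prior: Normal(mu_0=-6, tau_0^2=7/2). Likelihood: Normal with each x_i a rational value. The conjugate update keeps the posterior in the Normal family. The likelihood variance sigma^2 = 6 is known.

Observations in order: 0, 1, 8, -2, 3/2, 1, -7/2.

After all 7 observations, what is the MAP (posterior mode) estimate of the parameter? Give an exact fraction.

-30/61

obs 1: x=0 → posterior Normal(-72/19, 42/19)
obs 2: x=1 → posterior Normal(-5/2, 21/13)
obs 3: x=8 → posterior Normal(-3/11, 14/11)
obs 4: x=-2 → posterior Normal(-23/40, 21/20)
obs 5: x=3/2 → posterior Normal(-25/94, 42/47)
obs 6: x=1 → posterior Normal(-11/108, 7/9)
obs 7: x=-7/2 → posterior Normal(-30/61, 42/61)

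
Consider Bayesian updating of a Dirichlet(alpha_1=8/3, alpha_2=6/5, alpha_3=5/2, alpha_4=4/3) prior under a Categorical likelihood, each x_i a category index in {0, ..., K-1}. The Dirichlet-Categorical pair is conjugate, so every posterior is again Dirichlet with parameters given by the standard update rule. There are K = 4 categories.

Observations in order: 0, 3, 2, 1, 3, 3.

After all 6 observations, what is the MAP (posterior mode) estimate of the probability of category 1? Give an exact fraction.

12/97

obs 1: x=0 → posterior Dirichlet(11/3, 6/5, 5/2, 4/3)
obs 2: x=3 → posterior Dirichlet(11/3, 6/5, 5/2, 7/3)
obs 3: x=2 → posterior Dirichlet(11/3, 6/5, 7/2, 7/3)
obs 4: x=1 → posterior Dirichlet(11/3, 11/5, 7/2, 7/3)
obs 5: x=3 → posterior Dirichlet(11/3, 11/5, 7/2, 10/3)
obs 6: x=3 → posterior Dirichlet(11/3, 11/5, 7/2, 13/3)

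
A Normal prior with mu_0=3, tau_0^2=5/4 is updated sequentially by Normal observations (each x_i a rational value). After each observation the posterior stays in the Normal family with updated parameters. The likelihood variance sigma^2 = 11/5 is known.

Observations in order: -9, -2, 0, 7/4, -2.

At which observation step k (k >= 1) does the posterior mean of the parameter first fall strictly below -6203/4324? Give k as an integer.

obs 1: x=-9 → posterior Normal(-31/23, 55/69)
obs 2: x=-2 → posterior Normal(-143/94, 55/94)
obs 3: x=0 → posterior Normal(-143/119, 55/119)
obs 4: x=7/4 → posterior Normal(-397/576, 55/144)
obs 5: x=-2 → posterior Normal(-597/676, 55/169)

k = 2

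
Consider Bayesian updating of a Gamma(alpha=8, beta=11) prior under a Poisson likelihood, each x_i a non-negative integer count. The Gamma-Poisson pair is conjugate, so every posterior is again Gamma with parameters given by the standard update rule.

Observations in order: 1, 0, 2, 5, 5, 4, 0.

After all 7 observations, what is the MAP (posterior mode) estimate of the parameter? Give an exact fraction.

4/3

obs 1: x=1 → posterior Gamma(9, 12)
obs 2: x=0 → posterior Gamma(9, 13)
obs 3: x=2 → posterior Gamma(11, 14)
obs 4: x=5 → posterior Gamma(16, 15)
obs 5: x=5 → posterior Gamma(21, 16)
obs 6: x=4 → posterior Gamma(25, 17)
obs 7: x=0 → posterior Gamma(25, 18)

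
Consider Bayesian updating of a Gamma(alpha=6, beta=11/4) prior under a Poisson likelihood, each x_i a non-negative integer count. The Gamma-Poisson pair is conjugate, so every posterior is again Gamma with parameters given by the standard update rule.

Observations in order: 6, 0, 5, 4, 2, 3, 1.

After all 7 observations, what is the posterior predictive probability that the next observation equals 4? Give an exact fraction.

63799042585803656158425732105433244228806380030720/434032372696956899302843268022624022041551885480707

obs 1: x=6 → posterior Gamma(12, 15/4)
obs 2: x=0 → posterior Gamma(12, 19/4)
obs 3: x=5 → posterior Gamma(17, 23/4)
obs 4: x=4 → posterior Gamma(21, 27/4)
obs 5: x=2 → posterior Gamma(23, 31/4)
obs 6: x=3 → posterior Gamma(26, 35/4)
obs 7: x=1 → posterior Gamma(27, 39/4)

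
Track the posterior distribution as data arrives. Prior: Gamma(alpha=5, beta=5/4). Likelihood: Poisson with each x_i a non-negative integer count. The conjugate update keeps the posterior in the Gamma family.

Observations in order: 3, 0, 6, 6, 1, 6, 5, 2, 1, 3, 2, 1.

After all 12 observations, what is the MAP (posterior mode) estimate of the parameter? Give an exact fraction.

160/53

obs 1: x=3 → posterior Gamma(8, 9/4)
obs 2: x=0 → posterior Gamma(8, 13/4)
obs 3: x=6 → posterior Gamma(14, 17/4)
obs 4: x=6 → posterior Gamma(20, 21/4)
obs 5: x=1 → posterior Gamma(21, 25/4)
obs 6: x=6 → posterior Gamma(27, 29/4)
obs 7: x=5 → posterior Gamma(32, 33/4)
obs 8: x=2 → posterior Gamma(34, 37/4)
obs 9: x=1 → posterior Gamma(35, 41/4)
obs 10: x=3 → posterior Gamma(38, 45/4)
obs 11: x=2 → posterior Gamma(40, 49/4)
obs 12: x=1 → posterior Gamma(41, 53/4)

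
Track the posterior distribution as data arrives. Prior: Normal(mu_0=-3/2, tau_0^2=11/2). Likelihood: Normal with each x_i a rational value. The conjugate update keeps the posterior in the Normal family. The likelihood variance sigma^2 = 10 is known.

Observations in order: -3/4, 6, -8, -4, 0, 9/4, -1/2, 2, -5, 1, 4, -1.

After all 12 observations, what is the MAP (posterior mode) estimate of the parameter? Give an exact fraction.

obs 1: x=-3/4 → posterior Normal(-153/124, 110/31)
obs 2: x=6 → posterior Normal(37/56, 55/21)
obs 3: x=-8 → posterior Normal(-241/212, 110/53)
obs 4: x=-4 → posterior Normal(-417/256, 55/32)
obs 5: x=0 → posterior Normal(-139/100, 22/15)
obs 6: x=9/4 → posterior Normal(-159/172, 55/43)
obs 7: x=-1/2 → posterior Normal(-85/97, 110/97)
obs 8: x=2 → posterior Normal(-7/12, 55/54)
obs 9: x=-5 → posterior Normal(-118/119, 110/119)
obs 10: x=1 → posterior Normal(-107/130, 11/13)
obs 11: x=4 → posterior Normal(-21/47, 110/141)
obs 12: x=-1 → posterior Normal(-37/76, 55/76)

-37/76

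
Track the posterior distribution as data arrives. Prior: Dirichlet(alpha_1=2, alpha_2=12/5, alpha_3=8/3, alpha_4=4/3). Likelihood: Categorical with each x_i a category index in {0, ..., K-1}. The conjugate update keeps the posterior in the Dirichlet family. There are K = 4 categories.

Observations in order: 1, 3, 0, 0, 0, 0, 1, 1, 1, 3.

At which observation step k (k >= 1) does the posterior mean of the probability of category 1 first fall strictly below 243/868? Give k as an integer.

k = 4

obs 1: x=1 → posterior Dirichlet(2, 17/5, 8/3, 4/3)
obs 2: x=3 → posterior Dirichlet(2, 17/5, 8/3, 7/3)
obs 3: x=0 → posterior Dirichlet(3, 17/5, 8/3, 7/3)
obs 4: x=0 → posterior Dirichlet(4, 17/5, 8/3, 7/3)
obs 5: x=0 → posterior Dirichlet(5, 17/5, 8/3, 7/3)
obs 6: x=0 → posterior Dirichlet(6, 17/5, 8/3, 7/3)
obs 7: x=1 → posterior Dirichlet(6, 22/5, 8/3, 7/3)
obs 8: x=1 → posterior Dirichlet(6, 27/5, 8/3, 7/3)
obs 9: x=1 → posterior Dirichlet(6, 32/5, 8/3, 7/3)
obs 10: x=3 → posterior Dirichlet(6, 32/5, 8/3, 10/3)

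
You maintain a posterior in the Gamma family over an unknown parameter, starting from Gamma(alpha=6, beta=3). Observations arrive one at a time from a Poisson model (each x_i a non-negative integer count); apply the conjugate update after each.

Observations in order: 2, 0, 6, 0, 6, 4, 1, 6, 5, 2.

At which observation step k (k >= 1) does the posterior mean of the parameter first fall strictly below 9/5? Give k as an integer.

obs 1: x=2 → posterior Gamma(8, 4)
obs 2: x=0 → posterior Gamma(8, 5)
obs 3: x=6 → posterior Gamma(14, 6)
obs 4: x=0 → posterior Gamma(14, 7)
obs 5: x=6 → posterior Gamma(20, 8)
obs 6: x=4 → posterior Gamma(24, 9)
obs 7: x=1 → posterior Gamma(25, 10)
obs 8: x=6 → posterior Gamma(31, 11)
obs 9: x=5 → posterior Gamma(36, 12)
obs 10: x=2 → posterior Gamma(38, 13)

k = 2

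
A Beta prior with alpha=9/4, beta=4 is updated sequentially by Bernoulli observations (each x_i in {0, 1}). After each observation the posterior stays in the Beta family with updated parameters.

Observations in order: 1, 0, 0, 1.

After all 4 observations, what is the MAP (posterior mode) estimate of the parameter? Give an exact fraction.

obs 1: x=1 → posterior Beta(13/4, 4)
obs 2: x=0 → posterior Beta(13/4, 5)
obs 3: x=0 → posterior Beta(13/4, 6)
obs 4: x=1 → posterior Beta(17/4, 6)

13/33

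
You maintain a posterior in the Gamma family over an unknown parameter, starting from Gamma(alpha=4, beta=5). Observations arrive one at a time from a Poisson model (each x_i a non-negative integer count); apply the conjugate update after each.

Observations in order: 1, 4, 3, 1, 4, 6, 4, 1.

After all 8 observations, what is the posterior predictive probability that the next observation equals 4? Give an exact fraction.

obs 1: x=1 → posterior Gamma(5, 6)
obs 2: x=4 → posterior Gamma(9, 7)
obs 3: x=3 → posterior Gamma(12, 8)
obs 4: x=1 → posterior Gamma(13, 9)
obs 5: x=4 → posterior Gamma(17, 10)
obs 6: x=6 → posterior Gamma(23, 11)
obs 7: x=4 → posterior Gamma(27, 12)
obs 8: x=1 → posterior Gamma(28, 13)

69685682947967470987636560299316895/677640105953568671814349042827132928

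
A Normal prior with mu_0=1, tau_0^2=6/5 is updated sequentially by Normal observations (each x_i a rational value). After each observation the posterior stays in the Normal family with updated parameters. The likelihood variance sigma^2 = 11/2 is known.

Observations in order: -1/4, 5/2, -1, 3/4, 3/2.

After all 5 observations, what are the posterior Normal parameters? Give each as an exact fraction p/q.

obs 1: x=-1/4 → posterior Normal(52/67, 66/67)
obs 2: x=5/2 → posterior Normal(82/79, 66/79)
obs 3: x=-1 → posterior Normal(10/13, 66/91)
obs 4: x=3/4 → posterior Normal(79/103, 66/103)
obs 5: x=3/2 → posterior Normal(97/115, 66/115)

mu_0=97/115, tau_0^2=66/115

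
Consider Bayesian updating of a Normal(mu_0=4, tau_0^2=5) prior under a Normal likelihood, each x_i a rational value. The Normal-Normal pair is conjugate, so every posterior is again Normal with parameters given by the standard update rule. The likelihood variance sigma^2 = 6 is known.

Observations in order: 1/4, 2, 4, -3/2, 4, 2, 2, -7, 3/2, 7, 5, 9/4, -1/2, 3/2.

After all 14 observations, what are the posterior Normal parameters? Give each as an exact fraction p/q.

mu_0=273/152, tau_0^2=15/38

obs 1: x=1/4 → posterior Normal(101/44, 30/11)
obs 2: x=2 → posterior Normal(141/64, 15/8)
obs 3: x=4 → posterior Normal(221/84, 10/7)
obs 4: x=-3/2 → posterior Normal(191/104, 15/13)
obs 5: x=4 → posterior Normal(271/124, 30/31)
obs 6: x=2 → posterior Normal(311/144, 5/6)
obs 7: x=2 → posterior Normal(351/164, 30/41)
obs 8: x=-7 → posterior Normal(211/184, 15/23)
obs 9: x=3/2 → posterior Normal(241/204, 10/17)
obs 10: x=7 → posterior Normal(381/224, 15/28)
obs 11: x=5 → posterior Normal(481/244, 30/61)
obs 12: x=9/4 → posterior Normal(263/132, 5/11)
obs 13: x=-1/2 → posterior Normal(129/71, 30/71)
obs 14: x=3/2 → posterior Normal(273/152, 15/38)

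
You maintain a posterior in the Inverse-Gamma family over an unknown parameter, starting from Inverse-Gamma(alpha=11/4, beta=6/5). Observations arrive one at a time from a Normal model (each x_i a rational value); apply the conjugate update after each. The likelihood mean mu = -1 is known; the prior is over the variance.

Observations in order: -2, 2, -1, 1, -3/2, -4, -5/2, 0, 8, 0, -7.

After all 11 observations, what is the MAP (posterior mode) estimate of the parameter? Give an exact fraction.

obs 1: x=-2 → posterior Inverse-Gamma(13/4, 17/10)
obs 2: x=2 → posterior Inverse-Gamma(15/4, 31/5)
obs 3: x=-1 → posterior Inverse-Gamma(17/4, 31/5)
obs 4: x=1 → posterior Inverse-Gamma(19/4, 41/5)
obs 5: x=-3/2 → posterior Inverse-Gamma(21/4, 333/40)
obs 6: x=-4 → posterior Inverse-Gamma(23/4, 513/40)
obs 7: x=-5/2 → posterior Inverse-Gamma(25/4, 279/20)
obs 8: x=0 → posterior Inverse-Gamma(27/4, 289/20)
obs 9: x=8 → posterior Inverse-Gamma(29/4, 1099/20)
obs 10: x=0 → posterior Inverse-Gamma(31/4, 1109/20)
obs 11: x=-7 → posterior Inverse-Gamma(33/4, 1469/20)

1469/185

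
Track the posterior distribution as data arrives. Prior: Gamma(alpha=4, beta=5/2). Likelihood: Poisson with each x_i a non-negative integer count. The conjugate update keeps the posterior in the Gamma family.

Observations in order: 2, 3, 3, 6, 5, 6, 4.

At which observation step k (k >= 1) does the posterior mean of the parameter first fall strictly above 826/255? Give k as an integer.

obs 1: x=2 → posterior Gamma(6, 7/2)
obs 2: x=3 → posterior Gamma(9, 9/2)
obs 3: x=3 → posterior Gamma(12, 11/2)
obs 4: x=6 → posterior Gamma(18, 13/2)
obs 5: x=5 → posterior Gamma(23, 15/2)
obs 6: x=6 → posterior Gamma(29, 17/2)
obs 7: x=4 → posterior Gamma(33, 19/2)

k = 6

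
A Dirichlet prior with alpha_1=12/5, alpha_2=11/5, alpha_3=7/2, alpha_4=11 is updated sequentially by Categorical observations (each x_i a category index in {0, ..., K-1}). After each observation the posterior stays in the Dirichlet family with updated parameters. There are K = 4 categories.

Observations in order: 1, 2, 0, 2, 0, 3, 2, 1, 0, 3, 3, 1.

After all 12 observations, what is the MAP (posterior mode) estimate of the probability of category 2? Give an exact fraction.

55/271

obs 1: x=1 → posterior Dirichlet(12/5, 16/5, 7/2, 11)
obs 2: x=2 → posterior Dirichlet(12/5, 16/5, 9/2, 11)
obs 3: x=0 → posterior Dirichlet(17/5, 16/5, 9/2, 11)
obs 4: x=2 → posterior Dirichlet(17/5, 16/5, 11/2, 11)
obs 5: x=0 → posterior Dirichlet(22/5, 16/5, 11/2, 11)
obs 6: x=3 → posterior Dirichlet(22/5, 16/5, 11/2, 12)
obs 7: x=2 → posterior Dirichlet(22/5, 16/5, 13/2, 12)
obs 8: x=1 → posterior Dirichlet(22/5, 21/5, 13/2, 12)
obs 9: x=0 → posterior Dirichlet(27/5, 21/5, 13/2, 12)
obs 10: x=3 → posterior Dirichlet(27/5, 21/5, 13/2, 13)
obs 11: x=3 → posterior Dirichlet(27/5, 21/5, 13/2, 14)
obs 12: x=1 → posterior Dirichlet(27/5, 26/5, 13/2, 14)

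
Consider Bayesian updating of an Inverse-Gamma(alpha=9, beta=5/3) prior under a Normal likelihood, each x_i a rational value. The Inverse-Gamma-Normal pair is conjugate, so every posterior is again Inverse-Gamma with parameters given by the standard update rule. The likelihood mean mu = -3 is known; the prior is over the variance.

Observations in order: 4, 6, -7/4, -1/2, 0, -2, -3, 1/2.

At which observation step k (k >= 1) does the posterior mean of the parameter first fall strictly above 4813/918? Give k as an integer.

obs 1: x=4 → posterior Inverse-Gamma(19/2, 157/6)
obs 2: x=6 → posterior Inverse-Gamma(10, 200/3)
obs 3: x=-7/4 → posterior Inverse-Gamma(21/2, 6475/96)
obs 4: x=-1/2 → posterior Inverse-Gamma(11, 6775/96)
obs 5: x=0 → posterior Inverse-Gamma(23/2, 7207/96)
obs 6: x=-2 → posterior Inverse-Gamma(12, 7255/96)
obs 7: x=-3 → posterior Inverse-Gamma(25/2, 7255/96)
obs 8: x=1/2 → posterior Inverse-Gamma(13, 7843/96)

k = 2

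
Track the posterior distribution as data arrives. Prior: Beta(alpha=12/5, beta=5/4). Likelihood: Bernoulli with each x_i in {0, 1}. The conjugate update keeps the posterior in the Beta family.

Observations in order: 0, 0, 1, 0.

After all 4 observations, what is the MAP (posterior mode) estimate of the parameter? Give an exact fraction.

48/113

obs 1: x=0 → posterior Beta(12/5, 9/4)
obs 2: x=0 → posterior Beta(12/5, 13/4)
obs 3: x=1 → posterior Beta(17/5, 13/4)
obs 4: x=0 → posterior Beta(17/5, 17/4)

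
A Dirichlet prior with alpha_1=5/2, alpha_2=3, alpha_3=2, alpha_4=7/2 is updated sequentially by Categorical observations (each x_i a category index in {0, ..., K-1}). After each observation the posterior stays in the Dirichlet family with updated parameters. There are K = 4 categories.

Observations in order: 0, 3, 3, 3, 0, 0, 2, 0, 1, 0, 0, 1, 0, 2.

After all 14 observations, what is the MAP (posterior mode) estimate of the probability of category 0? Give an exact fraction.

17/42

obs 1: x=0 → posterior Dirichlet(7/2, 3, 2, 7/2)
obs 2: x=3 → posterior Dirichlet(7/2, 3, 2, 9/2)
obs 3: x=3 → posterior Dirichlet(7/2, 3, 2, 11/2)
obs 4: x=3 → posterior Dirichlet(7/2, 3, 2, 13/2)
obs 5: x=0 → posterior Dirichlet(9/2, 3, 2, 13/2)
obs 6: x=0 → posterior Dirichlet(11/2, 3, 2, 13/2)
obs 7: x=2 → posterior Dirichlet(11/2, 3, 3, 13/2)
obs 8: x=0 → posterior Dirichlet(13/2, 3, 3, 13/2)
obs 9: x=1 → posterior Dirichlet(13/2, 4, 3, 13/2)
obs 10: x=0 → posterior Dirichlet(15/2, 4, 3, 13/2)
obs 11: x=0 → posterior Dirichlet(17/2, 4, 3, 13/2)
obs 12: x=1 → posterior Dirichlet(17/2, 5, 3, 13/2)
obs 13: x=0 → posterior Dirichlet(19/2, 5, 3, 13/2)
obs 14: x=2 → posterior Dirichlet(19/2, 5, 4, 13/2)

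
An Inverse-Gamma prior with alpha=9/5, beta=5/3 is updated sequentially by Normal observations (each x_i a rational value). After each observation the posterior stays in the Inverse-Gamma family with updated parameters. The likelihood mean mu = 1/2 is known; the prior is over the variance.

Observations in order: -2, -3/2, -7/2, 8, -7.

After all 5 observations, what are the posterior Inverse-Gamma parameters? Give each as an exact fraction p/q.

obs 1: x=-2 → posterior Inverse-Gamma(23/10, 115/24)
obs 2: x=-3/2 → posterior Inverse-Gamma(14/5, 163/24)
obs 3: x=-7/2 → posterior Inverse-Gamma(33/10, 355/24)
obs 4: x=8 → posterior Inverse-Gamma(19/5, 515/12)
obs 5: x=-7 → posterior Inverse-Gamma(43/10, 1705/24)

alpha=43/10, beta=1705/24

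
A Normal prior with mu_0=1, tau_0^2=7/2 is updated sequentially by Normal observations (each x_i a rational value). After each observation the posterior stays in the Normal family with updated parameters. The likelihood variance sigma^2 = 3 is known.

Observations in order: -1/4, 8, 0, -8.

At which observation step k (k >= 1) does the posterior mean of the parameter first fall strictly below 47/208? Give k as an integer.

obs 1: x=-1/4 → posterior Normal(17/52, 21/13)
obs 2: x=8 → posterior Normal(241/80, 21/20)
obs 3: x=0 → posterior Normal(241/108, 7/9)
obs 4: x=-8 → posterior Normal(1/8, 21/34)

k = 4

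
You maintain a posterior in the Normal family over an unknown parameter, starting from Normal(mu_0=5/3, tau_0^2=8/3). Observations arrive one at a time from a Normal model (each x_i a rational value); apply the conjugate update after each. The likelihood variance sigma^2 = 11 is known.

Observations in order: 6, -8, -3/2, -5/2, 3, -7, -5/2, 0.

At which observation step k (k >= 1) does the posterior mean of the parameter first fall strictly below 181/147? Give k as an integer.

k = 2

obs 1: x=6 → posterior Normal(103/41, 88/41)
obs 2: x=-8 → posterior Normal(39/49, 88/49)
obs 3: x=-3/2 → posterior Normal(9/19, 88/57)
obs 4: x=-5/2 → posterior Normal(7/65, 88/65)
obs 5: x=3 → posterior Normal(31/73, 88/73)
obs 6: x=-7 → posterior Normal(-25/81, 88/81)
obs 7: x=-5/2 → posterior Normal(-45/89, 88/89)
obs 8: x=0 → posterior Normal(-45/97, 88/97)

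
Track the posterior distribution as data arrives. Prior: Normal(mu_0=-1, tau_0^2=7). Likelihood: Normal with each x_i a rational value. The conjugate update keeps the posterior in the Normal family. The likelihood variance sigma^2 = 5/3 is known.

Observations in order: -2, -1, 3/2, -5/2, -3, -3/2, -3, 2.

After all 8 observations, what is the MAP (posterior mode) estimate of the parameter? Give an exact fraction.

-409/346

obs 1: x=-2 → posterior Normal(-47/26, 35/26)
obs 2: x=-1 → posterior Normal(-68/47, 35/47)
obs 3: x=3/2 → posterior Normal(-73/136, 35/68)
obs 4: x=-5/2 → posterior Normal(-1, 35/89)
obs 5: x=-3 → posterior Normal(-76/55, 7/22)
obs 6: x=-3/2 → posterior Normal(-367/262, 35/131)
obs 7: x=-3 → posterior Normal(-493/304, 35/152)
obs 8: x=2 → posterior Normal(-409/346, 35/173)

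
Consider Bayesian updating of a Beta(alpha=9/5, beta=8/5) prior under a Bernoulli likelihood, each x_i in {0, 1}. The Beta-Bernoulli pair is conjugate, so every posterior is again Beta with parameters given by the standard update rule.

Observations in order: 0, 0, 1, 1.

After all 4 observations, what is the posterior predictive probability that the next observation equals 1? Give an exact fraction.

19/37

obs 1: x=0 → posterior Beta(9/5, 13/5)
obs 2: x=0 → posterior Beta(9/5, 18/5)
obs 3: x=1 → posterior Beta(14/5, 18/5)
obs 4: x=1 → posterior Beta(19/5, 18/5)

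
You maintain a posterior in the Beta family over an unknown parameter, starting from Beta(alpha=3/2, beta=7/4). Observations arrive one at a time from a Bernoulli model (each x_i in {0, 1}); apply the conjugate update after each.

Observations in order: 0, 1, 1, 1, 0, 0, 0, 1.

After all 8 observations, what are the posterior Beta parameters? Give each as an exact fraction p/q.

alpha=11/2, beta=23/4

obs 1: x=0 → posterior Beta(3/2, 11/4)
obs 2: x=1 → posterior Beta(5/2, 11/4)
obs 3: x=1 → posterior Beta(7/2, 11/4)
obs 4: x=1 → posterior Beta(9/2, 11/4)
obs 5: x=0 → posterior Beta(9/2, 15/4)
obs 6: x=0 → posterior Beta(9/2, 19/4)
obs 7: x=0 → posterior Beta(9/2, 23/4)
obs 8: x=1 → posterior Beta(11/2, 23/4)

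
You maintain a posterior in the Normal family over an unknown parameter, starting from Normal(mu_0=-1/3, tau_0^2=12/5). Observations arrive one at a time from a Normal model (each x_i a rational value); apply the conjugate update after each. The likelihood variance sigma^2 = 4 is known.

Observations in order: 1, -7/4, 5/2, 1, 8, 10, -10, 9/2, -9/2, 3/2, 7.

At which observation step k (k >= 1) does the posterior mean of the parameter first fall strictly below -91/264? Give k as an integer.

obs 1: x=1 → posterior Normal(1/6, 3/2)
obs 2: x=-7/4 → posterior Normal(-47/132, 12/11)
obs 3: x=5/2 → posterior Normal(43/168, 6/7)
obs 4: x=1 → posterior Normal(79/204, 12/17)
obs 5: x=8 → posterior Normal(367/240, 3/5)
obs 6: x=10 → posterior Normal(727/276, 12/23)
obs 7: x=-10 → posterior Normal(367/312, 6/13)
obs 8: x=9/2 → posterior Normal(529/348, 12/29)
obs 9: x=-9/2 → posterior Normal(367/384, 3/8)
obs 10: x=3/2 → posterior Normal(421/420, 12/35)
obs 11: x=7 → posterior Normal(673/456, 6/19)

k = 2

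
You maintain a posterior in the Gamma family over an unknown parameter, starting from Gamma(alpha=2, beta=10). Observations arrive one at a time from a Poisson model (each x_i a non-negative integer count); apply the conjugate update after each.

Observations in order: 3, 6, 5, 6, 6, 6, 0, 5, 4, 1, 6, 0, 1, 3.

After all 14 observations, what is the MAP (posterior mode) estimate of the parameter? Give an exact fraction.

obs 1: x=3 → posterior Gamma(5, 11)
obs 2: x=6 → posterior Gamma(11, 12)
obs 3: x=5 → posterior Gamma(16, 13)
obs 4: x=6 → posterior Gamma(22, 14)
obs 5: x=6 → posterior Gamma(28, 15)
obs 6: x=6 → posterior Gamma(34, 16)
obs 7: x=0 → posterior Gamma(34, 17)
obs 8: x=5 → posterior Gamma(39, 18)
obs 9: x=4 → posterior Gamma(43, 19)
obs 10: x=1 → posterior Gamma(44, 20)
obs 11: x=6 → posterior Gamma(50, 21)
obs 12: x=0 → posterior Gamma(50, 22)
obs 13: x=1 → posterior Gamma(51, 23)
obs 14: x=3 → posterior Gamma(54, 24)

53/24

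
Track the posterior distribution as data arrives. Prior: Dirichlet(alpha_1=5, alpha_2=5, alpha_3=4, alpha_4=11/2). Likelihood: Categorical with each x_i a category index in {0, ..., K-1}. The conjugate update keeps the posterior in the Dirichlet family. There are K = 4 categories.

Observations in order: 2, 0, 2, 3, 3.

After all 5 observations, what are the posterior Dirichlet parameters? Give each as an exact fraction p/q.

obs 1: x=2 → posterior Dirichlet(5, 5, 5, 11/2)
obs 2: x=0 → posterior Dirichlet(6, 5, 5, 11/2)
obs 3: x=2 → posterior Dirichlet(6, 5, 6, 11/2)
obs 4: x=3 → posterior Dirichlet(6, 5, 6, 13/2)
obs 5: x=3 → posterior Dirichlet(6, 5, 6, 15/2)

alpha_1=6, alpha_2=5, alpha_3=6, alpha_4=15/2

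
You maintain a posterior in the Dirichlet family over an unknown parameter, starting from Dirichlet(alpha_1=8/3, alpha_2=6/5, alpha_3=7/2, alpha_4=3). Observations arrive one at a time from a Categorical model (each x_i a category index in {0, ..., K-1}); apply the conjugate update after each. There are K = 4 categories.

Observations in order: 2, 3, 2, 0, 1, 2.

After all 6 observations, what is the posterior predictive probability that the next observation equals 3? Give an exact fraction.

120/491

obs 1: x=2 → posterior Dirichlet(8/3, 6/5, 9/2, 3)
obs 2: x=3 → posterior Dirichlet(8/3, 6/5, 9/2, 4)
obs 3: x=2 → posterior Dirichlet(8/3, 6/5, 11/2, 4)
obs 4: x=0 → posterior Dirichlet(11/3, 6/5, 11/2, 4)
obs 5: x=1 → posterior Dirichlet(11/3, 11/5, 11/2, 4)
obs 6: x=2 → posterior Dirichlet(11/3, 11/5, 13/2, 4)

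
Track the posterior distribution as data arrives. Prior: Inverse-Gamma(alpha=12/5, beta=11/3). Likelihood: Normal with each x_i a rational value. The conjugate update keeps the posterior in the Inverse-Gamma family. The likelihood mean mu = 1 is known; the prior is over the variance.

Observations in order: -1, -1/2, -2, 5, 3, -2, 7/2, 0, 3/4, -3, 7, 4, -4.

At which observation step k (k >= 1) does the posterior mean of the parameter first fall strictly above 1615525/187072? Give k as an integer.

k = 13

obs 1: x=-1 → posterior Inverse-Gamma(29/10, 17/3)
obs 2: x=-1/2 → posterior Inverse-Gamma(17/5, 163/24)
obs 3: x=-2 → posterior Inverse-Gamma(39/10, 271/24)
obs 4: x=5 → posterior Inverse-Gamma(22/5, 463/24)
obs 5: x=3 → posterior Inverse-Gamma(49/10, 511/24)
obs 6: x=-2 → posterior Inverse-Gamma(27/5, 619/24)
obs 7: x=7/2 → posterior Inverse-Gamma(59/10, 347/12)
obs 8: x=0 → posterior Inverse-Gamma(32/5, 353/12)
obs 9: x=3/4 → posterior Inverse-Gamma(69/10, 2827/96)
obs 10: x=-3 → posterior Inverse-Gamma(37/5, 3595/96)
obs 11: x=7 → posterior Inverse-Gamma(79/10, 5323/96)
obs 12: x=4 → posterior Inverse-Gamma(42/5, 5755/96)
obs 13: x=-4 → posterior Inverse-Gamma(89/10, 6955/96)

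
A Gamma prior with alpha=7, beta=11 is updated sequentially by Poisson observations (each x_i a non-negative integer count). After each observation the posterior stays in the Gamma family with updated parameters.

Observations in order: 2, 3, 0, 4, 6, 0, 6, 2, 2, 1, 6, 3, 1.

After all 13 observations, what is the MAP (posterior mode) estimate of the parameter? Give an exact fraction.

7/4

obs 1: x=2 → posterior Gamma(9, 12)
obs 2: x=3 → posterior Gamma(12, 13)
obs 3: x=0 → posterior Gamma(12, 14)
obs 4: x=4 → posterior Gamma(16, 15)
obs 5: x=6 → posterior Gamma(22, 16)
obs 6: x=0 → posterior Gamma(22, 17)
obs 7: x=6 → posterior Gamma(28, 18)
obs 8: x=2 → posterior Gamma(30, 19)
obs 9: x=2 → posterior Gamma(32, 20)
obs 10: x=1 → posterior Gamma(33, 21)
obs 11: x=6 → posterior Gamma(39, 22)
obs 12: x=3 → posterior Gamma(42, 23)
obs 13: x=1 → posterior Gamma(43, 24)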